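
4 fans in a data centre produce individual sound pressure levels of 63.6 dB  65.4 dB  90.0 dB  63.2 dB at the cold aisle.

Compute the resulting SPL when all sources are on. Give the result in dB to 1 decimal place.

90.0 dB

Sum in the linear (power) domain: Σ 10^(Lᵢ/10) = 10^(63.6/10) + 10^(65.4/10) + 10^(90.0/10) + 10^(63.2/10) = 1.008e+09.
Combined level = 10 log₁₀(1.008e+09) = 90.0 dB.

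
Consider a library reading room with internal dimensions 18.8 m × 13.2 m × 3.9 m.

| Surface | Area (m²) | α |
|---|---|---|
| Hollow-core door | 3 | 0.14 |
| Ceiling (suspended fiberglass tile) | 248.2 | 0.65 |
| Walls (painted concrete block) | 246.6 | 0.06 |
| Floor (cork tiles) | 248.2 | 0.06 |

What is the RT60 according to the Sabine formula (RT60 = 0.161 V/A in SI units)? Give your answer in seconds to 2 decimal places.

0.81 sec

Total absorption A = 3*0.14 + 248.2*0.65 + 246.6*0.06 + 248.2*0.06
  = 0.420 + 161.330 + 14.796 + 14.892 = 191.438 m² sabins.
Volume V = 18.8 × 13.2 × 3.9 = 967.824 m³.
T = 0.161 V/A = 0.161·967.824/191.438 = 0.81 s.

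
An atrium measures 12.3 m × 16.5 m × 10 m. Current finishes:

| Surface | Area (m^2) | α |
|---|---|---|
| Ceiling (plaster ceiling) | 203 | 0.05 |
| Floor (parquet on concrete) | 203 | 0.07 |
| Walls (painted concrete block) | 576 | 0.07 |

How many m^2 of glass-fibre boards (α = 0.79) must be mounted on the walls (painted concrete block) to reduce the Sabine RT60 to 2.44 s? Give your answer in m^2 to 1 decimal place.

96.2

A₁ = Σ Sᵢαᵢ = 203*0.05 + 203*0.07 + 576*0.07 = 64.680 sabins.
Required A₂ = 0.161·2029.5/2.44 = 133.914 sabins.
ΔA needed = 133.914 − 64.680 = 69.234 sabins.
Each m^2 of panel replacing the walls (painted concrete block) adds (0.79 − 0.07) = 0.72 sabins.
Panel area = 69.234 / 0.72 = 96.2 m^2.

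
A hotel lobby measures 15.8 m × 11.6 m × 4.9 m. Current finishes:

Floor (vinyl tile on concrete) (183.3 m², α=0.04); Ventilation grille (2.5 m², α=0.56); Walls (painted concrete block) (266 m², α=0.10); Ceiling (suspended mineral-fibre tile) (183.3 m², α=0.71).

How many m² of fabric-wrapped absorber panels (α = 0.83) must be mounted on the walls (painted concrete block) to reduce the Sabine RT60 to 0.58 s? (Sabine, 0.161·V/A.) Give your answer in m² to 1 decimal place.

114.8

Summing Sᵢαᵢ: 7.332 + 1.400 + 26.600 + 130.143 → A₁ = 165.475 sabins.
Required A₂ = 0.161·898.072/0.58 = 249.292 sabins.
Absorption to add: 249.292 − 165.475 = 83.817 sabins.
Each m² of panel replacing the walls (painted concrete block) adds (0.83 − 0.10) = 0.73 sabins.
Panel area = 83.817 / 0.73 = 114.8 m².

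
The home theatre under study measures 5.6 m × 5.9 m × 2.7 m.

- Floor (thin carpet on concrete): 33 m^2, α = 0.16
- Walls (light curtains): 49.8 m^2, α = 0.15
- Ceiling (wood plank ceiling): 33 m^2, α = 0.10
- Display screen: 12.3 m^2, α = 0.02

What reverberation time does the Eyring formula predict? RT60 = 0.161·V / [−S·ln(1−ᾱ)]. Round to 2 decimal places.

Total surface area S = 33 + 49.8 + 33 + 12.3 = 128.1 m^2.
Absorption A = 33·0.16 + 49.8·0.15 + 33·0.10 + 12.3·0.02 = 16.296 sabins.
Mean coefficient ᾱ = A/S = 0.1272.
Eyring denominator: −S ln(1−ᾱ) = 17.428.
V = 5.6 × 5.9 × 2.7 = 89.208 m³.
T = 0.161·V/[−S·ln(1−ᾱ)] = 0.161·89.208/17.428 = 0.82 s.

0.82 sec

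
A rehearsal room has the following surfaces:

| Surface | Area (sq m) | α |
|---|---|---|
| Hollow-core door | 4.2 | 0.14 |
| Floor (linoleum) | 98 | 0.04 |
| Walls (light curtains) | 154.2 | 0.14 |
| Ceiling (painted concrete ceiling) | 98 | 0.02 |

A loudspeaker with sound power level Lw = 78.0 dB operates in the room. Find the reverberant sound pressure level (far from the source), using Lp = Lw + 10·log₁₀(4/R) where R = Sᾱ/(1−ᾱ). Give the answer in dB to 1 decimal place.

69.2 dB

Σ(Sᵢαᵢ) = 4.2·0.14 + 98·0.04 + 154.2·0.14 + 98·0.02 = 28.056; total area S = 354.4 sq m.
ᾱ = 28.056/354.4 = 0.0792; R = Sᾱ/(1−ᾱ) = 28.056/(1−0.0792) = 30.469 sq m.
Lp = Lw + 10 log₁₀(4/R) = 78.0 -8.82 = 69.2 dB.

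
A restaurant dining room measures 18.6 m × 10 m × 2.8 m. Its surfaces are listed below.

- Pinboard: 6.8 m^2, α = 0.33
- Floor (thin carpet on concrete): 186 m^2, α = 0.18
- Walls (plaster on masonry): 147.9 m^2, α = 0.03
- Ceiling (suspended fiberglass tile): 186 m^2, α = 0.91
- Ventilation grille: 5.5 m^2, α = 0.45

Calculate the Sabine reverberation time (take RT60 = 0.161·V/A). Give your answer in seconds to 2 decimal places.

Equivalent absorption area: A = 6.8*0.33 + 186*0.18 + 147.9*0.03 + 186*0.91 + 5.5*0.45 = 211.896 m^2.
Volume V = 18.6 × 10 × 2.8 = 520.8 m³.
T = 0.161 V/A = 0.161·520.8/211.896 = 0.40 s.

0.40 seconds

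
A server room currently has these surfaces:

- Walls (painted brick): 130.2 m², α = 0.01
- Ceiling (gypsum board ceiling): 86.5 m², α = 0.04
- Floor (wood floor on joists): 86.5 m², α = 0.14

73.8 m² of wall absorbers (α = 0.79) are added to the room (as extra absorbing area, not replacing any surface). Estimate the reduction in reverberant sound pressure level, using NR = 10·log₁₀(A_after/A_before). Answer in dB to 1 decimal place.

6.5 dB

A_before = Σ Sᵢαᵢ = 130.2*0.01 + 86.5*0.04 + 86.5*0.14 = 16.872 sabins.
Treatment contributes 73.8·0.79 = 58.302 sabins.
A_after = 16.872 + 58.302 = 75.174 sabins.
NR = 10·log₁₀(75.174/16.872) = 6.5 dB.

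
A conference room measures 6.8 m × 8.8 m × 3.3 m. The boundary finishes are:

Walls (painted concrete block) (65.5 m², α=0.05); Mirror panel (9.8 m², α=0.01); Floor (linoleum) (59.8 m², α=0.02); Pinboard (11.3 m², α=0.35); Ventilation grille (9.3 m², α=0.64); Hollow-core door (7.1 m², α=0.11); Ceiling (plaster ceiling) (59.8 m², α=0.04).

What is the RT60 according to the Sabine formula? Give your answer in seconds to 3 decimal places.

Total absorption A = 65.5·0.05 + 9.8·0.01 + 59.8·0.02 + 11.3·0.35 + 9.3·0.64 + 7.1·0.11 + 59.8·0.04
  = 3.275 + 0.098 + 1.196 + 3.955 + 5.952 + 0.781 + 2.392 = 17.649 m² sabins.
Volume V = 6.8 × 8.8 × 3.3 = 197.472 m³.
Sabine: RT60 = 0.161 × 197.472 / 17.649 = 1.801 s.

1.801 s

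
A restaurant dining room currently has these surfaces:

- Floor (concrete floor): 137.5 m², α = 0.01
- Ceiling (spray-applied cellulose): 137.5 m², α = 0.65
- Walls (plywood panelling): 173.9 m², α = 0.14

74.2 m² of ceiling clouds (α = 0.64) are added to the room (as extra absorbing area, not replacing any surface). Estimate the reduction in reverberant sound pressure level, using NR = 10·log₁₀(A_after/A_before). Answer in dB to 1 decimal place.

1.5 dB

A_before = Σ Sᵢαᵢ = 137.5*0.01 + 137.5*0.65 + 173.9*0.14 = 115.096 sabins.
Treatment contributes 74.2·0.64 = 47.488 sabins.
New total A_after = 162.584 sabins.
NR = 10·log₁₀(162.584/115.096) = 1.5 dB.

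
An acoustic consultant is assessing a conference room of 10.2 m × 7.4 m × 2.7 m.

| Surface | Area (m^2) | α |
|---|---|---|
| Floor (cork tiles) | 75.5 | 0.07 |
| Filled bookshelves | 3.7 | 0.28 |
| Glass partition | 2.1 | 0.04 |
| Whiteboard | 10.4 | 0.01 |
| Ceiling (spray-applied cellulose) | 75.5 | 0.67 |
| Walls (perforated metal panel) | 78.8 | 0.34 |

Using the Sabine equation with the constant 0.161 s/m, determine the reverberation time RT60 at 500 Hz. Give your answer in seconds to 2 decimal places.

Total absorption A = 75.5×0.07 + 3.7×0.28 + 2.1×0.04 + 10.4×0.01 + 75.5×0.67 + 78.8×0.34
  = 5.285 + 1.036 + 0.084 + 0.104 + 50.585 + 26.792 = 83.886 m^2 sabins.
V = 10.2·7.4·2.7 = 203.796 m³.
T = 0.161 V/A = 0.161·203.796/83.886 = 0.39 s.

0.39 seconds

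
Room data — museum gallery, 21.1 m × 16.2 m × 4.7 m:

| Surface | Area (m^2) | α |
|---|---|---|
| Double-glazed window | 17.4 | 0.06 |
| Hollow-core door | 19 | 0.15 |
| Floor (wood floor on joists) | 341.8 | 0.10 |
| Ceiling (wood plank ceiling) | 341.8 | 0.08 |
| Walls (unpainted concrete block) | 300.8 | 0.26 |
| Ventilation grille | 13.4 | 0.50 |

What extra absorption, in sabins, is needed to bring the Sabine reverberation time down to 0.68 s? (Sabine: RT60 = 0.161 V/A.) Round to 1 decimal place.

230.0 sabins

Summing Sᵢαᵢ: 1.044 + 2.850 + 34.180 + 27.344 + 78.208 + 6.700 → A₁ = 150.326 sabins.
V = 1606.554 m³. Required absorption A₂ = 0.161 × 1606.554 / 0.68 = 380.375 sabins.
Additional absorption ΔA = 380.375 − 150.326 = 230.0 sabins.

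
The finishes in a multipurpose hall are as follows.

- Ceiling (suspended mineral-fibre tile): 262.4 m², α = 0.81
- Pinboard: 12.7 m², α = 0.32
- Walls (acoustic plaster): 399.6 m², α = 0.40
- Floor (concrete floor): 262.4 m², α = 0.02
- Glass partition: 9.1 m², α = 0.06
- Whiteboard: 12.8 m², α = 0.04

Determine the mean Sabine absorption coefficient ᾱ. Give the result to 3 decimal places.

0.399

Total surface area S = 959.0 m².
A = 262.4×0.81 + 12.7×0.32 + 399.6×0.40 + 262.4×0.02 + 9.1×0.06 + 12.8×0.04 = 382.754 sabins.
ᾱ = A/S = 0.399.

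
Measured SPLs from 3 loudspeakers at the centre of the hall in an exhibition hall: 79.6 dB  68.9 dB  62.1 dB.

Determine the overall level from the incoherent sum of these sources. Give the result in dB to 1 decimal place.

Converting to relative power and adding: 10^(79.6/10) + 10^(68.9/10) + 10^(62.1/10) = 1.006e+08.
Back to dB: 10·log₁₀ Σ = 80.0 dB.

80.0 dB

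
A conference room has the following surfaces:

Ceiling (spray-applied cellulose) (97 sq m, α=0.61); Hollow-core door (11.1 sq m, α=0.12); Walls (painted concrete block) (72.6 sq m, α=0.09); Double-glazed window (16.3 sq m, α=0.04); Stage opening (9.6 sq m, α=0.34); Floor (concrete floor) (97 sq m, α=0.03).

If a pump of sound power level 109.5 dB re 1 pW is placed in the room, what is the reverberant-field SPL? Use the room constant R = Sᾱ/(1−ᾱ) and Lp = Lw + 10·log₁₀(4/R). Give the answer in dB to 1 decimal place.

95.6 dB

A = 73.862 sabins; S = 303.6 sq m.
ᾱ = 73.862/303.6 = 0.2433; R = Sᾱ/(1−ᾱ) = 73.862/(1−0.2433) = 97.611 sq m.
Lp = Lw + 10 log₁₀(4/R) = 109.5 -13.87 = 95.6 dB.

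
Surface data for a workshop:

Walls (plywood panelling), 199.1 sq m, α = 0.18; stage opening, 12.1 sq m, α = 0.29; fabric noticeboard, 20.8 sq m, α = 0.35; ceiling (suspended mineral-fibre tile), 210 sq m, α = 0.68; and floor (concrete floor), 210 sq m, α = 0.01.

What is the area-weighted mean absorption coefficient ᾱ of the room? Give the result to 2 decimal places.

0.29

Total surface area S = 652.0 sq m.
Σ(Sᵢαᵢ) = 199.1*0.18 + 12.1*0.29 + 20.8*0.35 + 210*0.68 + 210*0.01 = 191.527.
ᾱ = 191.527 / 652.0 = 0.29.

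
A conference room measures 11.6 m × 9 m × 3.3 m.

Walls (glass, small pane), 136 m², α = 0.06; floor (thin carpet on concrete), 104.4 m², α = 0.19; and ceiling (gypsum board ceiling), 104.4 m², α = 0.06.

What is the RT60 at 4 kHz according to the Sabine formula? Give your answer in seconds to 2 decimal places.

Summing Sᵢαᵢ: 8.160 + 19.836 + 6.264 → A = 34.260 sabins.
V = 11.6·9·3.3 = 344.52 m³.
RT60 = 0.161 · V / A = 0.161 × 344.52 / 34.260 = 1.62 s.

1.62 seconds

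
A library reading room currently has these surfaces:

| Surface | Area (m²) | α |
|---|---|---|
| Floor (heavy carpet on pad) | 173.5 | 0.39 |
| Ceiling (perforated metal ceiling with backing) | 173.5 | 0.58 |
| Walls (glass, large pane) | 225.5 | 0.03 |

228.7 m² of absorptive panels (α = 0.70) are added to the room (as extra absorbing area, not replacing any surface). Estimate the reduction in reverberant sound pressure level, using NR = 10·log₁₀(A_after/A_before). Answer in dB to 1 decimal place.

2.8 dB

Summing Sᵢαᵢ: 67.665 + 100.630 + 6.765 → A_before = 175.060 sabins.
Added absorption = 228.7 × 0.70 = 160.090 sabins.
New total A_after = 335.150 sabins.
Reduction = 10 log₁₀(A_after/A_before) = 10 log₁₀(1.9145) = 2.8 dB.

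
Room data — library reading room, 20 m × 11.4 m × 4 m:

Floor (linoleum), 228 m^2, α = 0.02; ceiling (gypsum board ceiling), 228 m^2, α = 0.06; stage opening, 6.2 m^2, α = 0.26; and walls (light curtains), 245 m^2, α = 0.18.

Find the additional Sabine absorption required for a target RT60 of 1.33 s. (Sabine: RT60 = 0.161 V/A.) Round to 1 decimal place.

46.4 sabins

Summing Sᵢαᵢ: 4.560 + 13.680 + 1.612 + 44.100 → A₁ = 63.952 sabins.
Target A₂ = 0.161·912/1.33 = 110.400 sabins (V = 912 m³).
Shortfall: 110.400 − 63.952 = 46.4 sabins.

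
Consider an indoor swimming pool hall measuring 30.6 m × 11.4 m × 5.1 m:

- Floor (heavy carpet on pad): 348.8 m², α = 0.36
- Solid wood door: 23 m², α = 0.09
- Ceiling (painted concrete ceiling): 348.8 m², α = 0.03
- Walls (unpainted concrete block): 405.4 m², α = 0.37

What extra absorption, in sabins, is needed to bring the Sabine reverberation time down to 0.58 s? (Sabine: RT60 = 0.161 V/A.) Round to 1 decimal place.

Total absorption A₁ = 348.8*0.36 + 23*0.09 + 348.8*0.03 + 405.4*0.37
  = 125.568 + 2.070 + 10.464 + 149.998 = 288.100 m² sabins.
Target A₂ = 0.161·1779.084/0.58 = 493.849 sabins (V = 1779.084 m³).
ΔA = A₂ − A₁ = 493.849 − 288.100 = 205.7 sabins.

205.7 sabins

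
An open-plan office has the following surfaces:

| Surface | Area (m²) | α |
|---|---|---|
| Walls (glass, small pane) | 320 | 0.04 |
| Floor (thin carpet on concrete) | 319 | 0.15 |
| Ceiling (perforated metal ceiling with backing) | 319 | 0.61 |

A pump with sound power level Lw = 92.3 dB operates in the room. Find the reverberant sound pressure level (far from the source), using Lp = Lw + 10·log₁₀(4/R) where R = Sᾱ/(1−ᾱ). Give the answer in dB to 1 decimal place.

72.9 dB

Σ(Sᵢαᵢ) = 320×0.04 + 319×0.15 + 319×0.61 = 255.240; total area S = 958.0 m².
ᾱ = 255.240/958.0 = 0.2664; R = Sᾱ/(1−ᾱ) = 255.240/(1−0.2664) = 347.928 m².
Lp = Lw + 10 log₁₀(4/R) = 92.3 -19.39 = 72.9 dB.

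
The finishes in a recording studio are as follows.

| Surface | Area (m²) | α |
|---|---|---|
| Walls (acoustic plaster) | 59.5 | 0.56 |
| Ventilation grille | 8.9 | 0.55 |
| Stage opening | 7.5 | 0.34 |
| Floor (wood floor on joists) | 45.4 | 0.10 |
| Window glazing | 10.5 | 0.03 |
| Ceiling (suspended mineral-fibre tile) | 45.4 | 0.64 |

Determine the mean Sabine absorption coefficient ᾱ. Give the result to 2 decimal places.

S = Σ Sᵢ = 59.5 + 8.9 + 7.5 + 45.4 + 10.5 + 45.4 = 177.2 m².
Weighted sum Σ Sα = 74.676.
ᾱ = A/S = 0.42.

0.42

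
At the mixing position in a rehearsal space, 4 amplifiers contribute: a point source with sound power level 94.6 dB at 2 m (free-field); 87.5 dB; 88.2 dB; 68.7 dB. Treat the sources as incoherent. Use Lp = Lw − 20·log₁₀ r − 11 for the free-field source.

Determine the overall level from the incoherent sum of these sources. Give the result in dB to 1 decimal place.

Source at 2 m: Lp = 94.6 − 20·log₁₀(2) − 11 = 77.6 dB.
Sum in the linear (power) domain: Σ 10^(Lᵢ/10) = 10^(77.6/10) + 10^(87.5/10) + 10^(88.2/10) + 10^(68.7/10) = 1.288e+09.
Back to dB: 10·log₁₀ Σ = 91.1 dB.

91.1 dB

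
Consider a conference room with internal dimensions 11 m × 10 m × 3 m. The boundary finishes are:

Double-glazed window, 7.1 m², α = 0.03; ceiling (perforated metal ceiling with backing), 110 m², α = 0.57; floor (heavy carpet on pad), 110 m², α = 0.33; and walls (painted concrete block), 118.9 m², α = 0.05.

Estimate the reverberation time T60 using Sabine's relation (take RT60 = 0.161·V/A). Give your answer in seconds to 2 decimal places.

Total absorption A = 7.1*0.03 + 110*0.57 + 110*0.33 + 118.9*0.05
  = 0.213 + 62.700 + 36.300 + 5.945 = 105.158 m² sabins.
Room volume: 330 m³.
Sabine: RT60 = 0.161 × 330 / 105.158 = 0.51 s.

0.51 s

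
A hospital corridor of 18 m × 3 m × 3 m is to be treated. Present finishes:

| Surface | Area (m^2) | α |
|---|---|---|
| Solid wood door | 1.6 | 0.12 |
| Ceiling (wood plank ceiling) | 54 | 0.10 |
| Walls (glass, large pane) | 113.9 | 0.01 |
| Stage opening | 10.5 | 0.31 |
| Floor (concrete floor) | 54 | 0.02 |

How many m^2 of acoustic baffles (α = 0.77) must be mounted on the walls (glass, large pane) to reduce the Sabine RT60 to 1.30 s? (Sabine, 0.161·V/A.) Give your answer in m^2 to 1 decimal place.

11.8

Equivalent absorption area: A₁ = 1.6·0.12 + 54·0.10 + 113.9·0.01 + 10.5·0.31 + 54·0.02 = 11.066 m^2.
V = 162 m³. Target absorption A₂ = 0.161 × 162 / 1.30 = 20.063 sabins.
Absorption to add: 20.063 − 11.066 = 8.997 sabins.
Net gain per m^2: Δα = 0.77 − 0.01 = 0.76.
Area = ΔA/Δα = 8.997/0.76 = 11.8 m^2.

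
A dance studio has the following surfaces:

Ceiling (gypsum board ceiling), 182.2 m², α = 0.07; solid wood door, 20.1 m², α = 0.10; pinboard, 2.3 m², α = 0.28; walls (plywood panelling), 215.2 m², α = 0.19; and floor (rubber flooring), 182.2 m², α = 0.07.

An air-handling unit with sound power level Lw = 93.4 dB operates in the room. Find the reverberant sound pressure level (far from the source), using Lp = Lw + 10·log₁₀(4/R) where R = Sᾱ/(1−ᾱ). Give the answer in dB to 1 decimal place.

80.5 dB

A = 69.050 sabins; S = 602.0 m².
ᾱ = 0.1147, so room constant R = A/(1−ᾱ) = 77.996 m².
Lp = Lw + 10 log₁₀(4/R) = 93.4 -12.90 = 80.5 dB.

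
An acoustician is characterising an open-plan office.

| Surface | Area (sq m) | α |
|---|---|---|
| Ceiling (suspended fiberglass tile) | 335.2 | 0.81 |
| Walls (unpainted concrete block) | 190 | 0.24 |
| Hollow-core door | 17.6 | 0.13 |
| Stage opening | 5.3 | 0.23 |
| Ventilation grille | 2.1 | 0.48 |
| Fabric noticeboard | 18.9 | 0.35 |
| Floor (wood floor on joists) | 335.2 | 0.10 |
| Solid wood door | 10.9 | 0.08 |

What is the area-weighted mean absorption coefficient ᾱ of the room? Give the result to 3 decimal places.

S = Σ Sᵢ = 335.2 + 190 + 17.6 + 5.3 + 2.1 + 18.9 + 335.2 + 10.9 = 915.2 sq m.
Σ(Sᵢαᵢ) = 335.2*0.81 + 190*0.24 + 17.6*0.13 + 5.3*0.23 + 2.1*0.48 + 18.9*0.35 + 335.2*0.10 + 10.9*0.08 = 362.634.
ᾱ = A/S = 0.396.

0.396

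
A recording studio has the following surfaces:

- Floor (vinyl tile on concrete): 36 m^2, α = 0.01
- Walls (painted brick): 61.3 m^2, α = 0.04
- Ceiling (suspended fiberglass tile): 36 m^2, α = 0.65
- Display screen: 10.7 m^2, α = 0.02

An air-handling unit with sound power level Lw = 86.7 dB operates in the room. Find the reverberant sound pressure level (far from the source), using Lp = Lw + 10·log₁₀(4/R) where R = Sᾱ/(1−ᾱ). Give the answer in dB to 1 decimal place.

A = 26.426 sabins; S = 144.0 m^2.
ᾱ = 26.426/144.0 = 0.1835; R = Sᾱ/(1−ᾱ) = 26.426/(1−0.1835) = 32.365 m^2.
Lp = Lw + 10 log₁₀(4/R) = 86.7 -9.08 = 77.6 dB.

77.6 dB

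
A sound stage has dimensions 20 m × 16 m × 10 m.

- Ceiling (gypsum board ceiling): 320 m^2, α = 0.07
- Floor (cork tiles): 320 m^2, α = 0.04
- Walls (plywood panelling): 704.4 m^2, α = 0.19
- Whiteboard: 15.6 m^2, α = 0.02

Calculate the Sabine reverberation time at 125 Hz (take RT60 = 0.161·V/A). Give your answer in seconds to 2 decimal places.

Summing Sᵢαᵢ: 22.400 + 12.800 + 133.836 + 0.312 → A = 169.348 sabins.
V = 20·16·10 = 3200 m³.
T = 0.161 V/A = 0.161·3200/169.348 = 3.04 s.

3.04 sec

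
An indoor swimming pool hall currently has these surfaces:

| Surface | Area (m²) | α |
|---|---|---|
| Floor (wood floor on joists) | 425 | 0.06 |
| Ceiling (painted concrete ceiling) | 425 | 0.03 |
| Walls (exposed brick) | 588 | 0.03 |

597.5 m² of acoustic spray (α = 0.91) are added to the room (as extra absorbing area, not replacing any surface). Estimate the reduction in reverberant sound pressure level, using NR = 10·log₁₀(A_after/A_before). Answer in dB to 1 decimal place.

10.3 dB

Equivalent absorption area: A_before = 425×0.06 + 425×0.03 + 588×0.03 = 55.890 m².
Treatment contributes 597.5·0.91 = 543.725 sabins.
New total A_after = 599.615 sabins.
Reduction = 10 log₁₀(A_after/A_before) = 10 log₁₀(10.7285) = 10.3 dB.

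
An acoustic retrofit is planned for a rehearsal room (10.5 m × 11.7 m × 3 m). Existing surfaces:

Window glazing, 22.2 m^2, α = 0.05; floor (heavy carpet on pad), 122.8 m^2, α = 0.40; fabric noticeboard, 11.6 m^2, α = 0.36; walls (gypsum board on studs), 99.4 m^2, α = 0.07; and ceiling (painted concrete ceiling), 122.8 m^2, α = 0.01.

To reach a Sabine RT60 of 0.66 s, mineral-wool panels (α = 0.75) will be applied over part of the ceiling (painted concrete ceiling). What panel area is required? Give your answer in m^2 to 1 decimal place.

Equivalent absorption area: A₁ = 22.2×0.05 + 122.8×0.40 + 11.6×0.36 + 99.4×0.07 + 122.8×0.01 = 62.592 m^2.
Required A₂ = 0.161·368.55/0.66 = 89.904 sabins.
Absorption to add: 89.904 − 62.592 = 27.312 sabins.
Net gain per m^2: Δα = 0.75 − 0.01 = 0.74.
Panel area = 27.312 / 0.74 = 36.9 m^2.

36.9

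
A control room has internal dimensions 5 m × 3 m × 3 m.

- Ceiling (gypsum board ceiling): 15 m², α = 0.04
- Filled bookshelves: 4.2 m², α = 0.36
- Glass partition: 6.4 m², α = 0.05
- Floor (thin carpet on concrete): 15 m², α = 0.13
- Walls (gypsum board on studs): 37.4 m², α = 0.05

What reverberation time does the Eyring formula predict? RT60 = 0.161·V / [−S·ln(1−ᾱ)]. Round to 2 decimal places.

Total surface area S = 15 + 4.2 + 6.4 + 15 + 37.4 = 78.0 m².
Absorption A = 15×0.04 + 4.2×0.36 + 6.4×0.05 + 15×0.13 + 37.4×0.05 = 6.252 sabins.
Mean coefficient ᾱ = A/S = 0.0802.
Eyring denominator: −S ln(1−ᾱ) = 6.521.
V = 5 × 3 × 3 = 45 m³.
T = 0.161·V/[−S·ln(1−ᾱ)] = 0.161·45/6.521 = 1.11 s.

1.11 seconds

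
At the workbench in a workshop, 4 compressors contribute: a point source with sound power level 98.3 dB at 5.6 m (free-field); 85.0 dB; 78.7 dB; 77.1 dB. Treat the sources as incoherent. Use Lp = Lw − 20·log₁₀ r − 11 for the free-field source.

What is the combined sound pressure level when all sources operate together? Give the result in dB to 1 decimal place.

Source at 5.6 m: Lp = 98.3 − 20·log₁₀(5.6) − 11 = 72.3 dB.
Σ 10^(Lᵢ/10) = 4.586e+08.
Combined level = 10 log₁₀(4.586e+08) = 86.6 dB.

86.6 dB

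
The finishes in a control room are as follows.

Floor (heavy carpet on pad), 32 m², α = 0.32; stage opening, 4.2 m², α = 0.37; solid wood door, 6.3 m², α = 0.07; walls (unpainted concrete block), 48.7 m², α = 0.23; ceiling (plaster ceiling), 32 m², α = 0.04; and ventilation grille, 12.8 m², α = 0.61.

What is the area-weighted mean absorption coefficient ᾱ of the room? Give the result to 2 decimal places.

Total surface area S = 136.0 m².
Weighted sum Σ Sα = 32.524.
ᾱ = A/S = 0.24.

0.24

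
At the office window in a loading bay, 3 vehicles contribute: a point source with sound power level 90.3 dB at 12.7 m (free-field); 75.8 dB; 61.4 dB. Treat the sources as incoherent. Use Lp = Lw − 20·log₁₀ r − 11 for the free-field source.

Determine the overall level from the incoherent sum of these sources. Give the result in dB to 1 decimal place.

76.0 dB

Source at 12.7 m: Lp = 90.3 − 20·log₁₀(12.7) − 11 = 57.2 dB.
Sum in the linear (power) domain: Σ 10^(Lᵢ/10) = 10^(57.2/10) + 10^(75.8/10) + 10^(61.4/10) = 3.992e+07.
Combined level = 10 log₁₀(3.992e+07) = 76.0 dB.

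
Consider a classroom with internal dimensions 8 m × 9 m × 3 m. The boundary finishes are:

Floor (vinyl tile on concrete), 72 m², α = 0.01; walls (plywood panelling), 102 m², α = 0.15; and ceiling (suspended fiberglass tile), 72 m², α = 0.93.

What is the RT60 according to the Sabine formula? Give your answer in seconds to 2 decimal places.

0.42 s

A = Σ Sᵢαᵢ = 72*0.01 + 102*0.15 + 72*0.93 = 82.980 sabins.
Volume V = 8 × 9 × 3 = 216 m³.
RT60 = 0.161 · V / A = 0.161 × 216 / 82.980 = 0.42 s.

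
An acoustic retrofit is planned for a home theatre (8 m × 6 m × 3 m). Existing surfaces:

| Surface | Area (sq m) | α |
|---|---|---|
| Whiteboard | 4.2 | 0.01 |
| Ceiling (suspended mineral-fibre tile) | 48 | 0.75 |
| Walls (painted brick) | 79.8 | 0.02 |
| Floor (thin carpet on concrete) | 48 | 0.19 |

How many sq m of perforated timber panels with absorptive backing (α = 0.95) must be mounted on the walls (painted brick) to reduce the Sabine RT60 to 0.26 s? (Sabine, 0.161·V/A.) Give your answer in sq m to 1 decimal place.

Total absorption A₁ = 4.2*0.01 + 48*0.75 + 79.8*0.02 + 48*0.19
  = 0.042 + 36.000 + 1.596 + 9.120 = 46.758 sq m sabins.
V = 144 m³. Target absorption A₂ = 0.161 × 144 / 0.26 = 89.169 sabins.
ΔA needed = 89.169 − 46.758 = 42.411 sabins.
Net gain per sq m: Δα = 0.95 − 0.02 = 0.93.
Area = ΔA/Δα = 42.411/0.93 = 45.6 sq m.

45.6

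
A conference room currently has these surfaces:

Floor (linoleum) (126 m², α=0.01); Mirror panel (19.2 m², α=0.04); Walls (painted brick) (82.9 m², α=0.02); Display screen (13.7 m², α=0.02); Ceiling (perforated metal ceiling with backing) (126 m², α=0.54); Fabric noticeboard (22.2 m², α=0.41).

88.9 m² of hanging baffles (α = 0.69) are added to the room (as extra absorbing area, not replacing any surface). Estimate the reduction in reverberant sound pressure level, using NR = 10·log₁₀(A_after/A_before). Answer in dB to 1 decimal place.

2.4 dB

A_before = Σ Sᵢαᵢ = 126·0.01 + 19.2·0.04 + 82.9·0.02 + 13.7·0.02 + 126·0.54 + 22.2·0.41 = 81.102 sabins.
Added absorption = 88.9 × 0.69 = 61.341 sabins.
New total A_after = 142.443 sabins.
Reduction = 10 log₁₀(A_after/A_before) = 10 log₁₀(1.7563) = 2.4 dB.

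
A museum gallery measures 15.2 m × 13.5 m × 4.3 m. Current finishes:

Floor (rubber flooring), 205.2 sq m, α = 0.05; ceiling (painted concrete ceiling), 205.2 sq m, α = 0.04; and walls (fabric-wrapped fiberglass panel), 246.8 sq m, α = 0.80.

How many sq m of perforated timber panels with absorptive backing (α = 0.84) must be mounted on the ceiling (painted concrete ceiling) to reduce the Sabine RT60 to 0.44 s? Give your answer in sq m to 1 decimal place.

A₁ = Σ Sᵢαᵢ = 205.2*0.05 + 205.2*0.04 + 246.8*0.80 = 215.908 sabins.
V = 882.36 m³. Target absorption A₂ = 0.161 × 882.36 / 0.44 = 322.864 sabins.
ΔA needed = 322.864 − 215.908 = 106.956 sabins.
Each sq m of panel replacing the ceiling (painted concrete ceiling) adds (0.84 − 0.04) = 0.80 sabins.
Area = ΔA/Δα = 106.956/0.80 = 133.7 sq m.

133.7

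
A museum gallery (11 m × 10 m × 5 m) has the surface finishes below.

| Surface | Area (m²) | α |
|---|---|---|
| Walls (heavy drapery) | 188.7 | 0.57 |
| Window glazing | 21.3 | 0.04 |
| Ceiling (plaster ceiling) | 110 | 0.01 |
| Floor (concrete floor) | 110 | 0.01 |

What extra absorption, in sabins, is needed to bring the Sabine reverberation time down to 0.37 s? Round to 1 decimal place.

Total absorption A₁ = 188.7*0.57 + 21.3*0.04 + 110*0.01 + 110*0.01
  = 107.559 + 0.852 + 1.100 + 1.100 = 110.611 m² sabins.
For T = 0.37 s, need A₂ = 0.161·V/T = 0.161·550/0.37 = 239.324 sabins.
Additional absorption ΔA = 239.324 − 110.611 = 128.7 sabins.

128.7 sabins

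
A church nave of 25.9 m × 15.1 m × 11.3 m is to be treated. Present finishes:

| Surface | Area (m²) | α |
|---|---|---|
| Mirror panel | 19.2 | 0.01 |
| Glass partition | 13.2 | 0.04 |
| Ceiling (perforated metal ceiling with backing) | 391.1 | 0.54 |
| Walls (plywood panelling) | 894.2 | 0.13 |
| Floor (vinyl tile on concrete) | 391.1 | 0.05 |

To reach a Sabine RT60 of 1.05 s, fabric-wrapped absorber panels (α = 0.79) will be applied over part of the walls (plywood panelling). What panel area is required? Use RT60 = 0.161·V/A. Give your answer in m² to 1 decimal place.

Total absorption A₁ = 19.2×0.01 + 13.2×0.04 + 391.1×0.54 + 894.2×0.13 + 391.1×0.05
  = 0.192 + 0.528 + 211.194 + 116.246 + 19.555 = 347.715 m² sabins.
V = 4419.317 m³. Target absorption A₂ = 0.161 × 4419.317 / 1.05 = 677.629 sabins.
Absorption to add: 677.629 − 347.715 = 329.914 sabins.
Each m² of panel replacing the walls (plywood panelling) adds (0.79 − 0.13) = 0.66 sabins.
Panel area = 329.914 / 0.66 = 499.9 m².

499.9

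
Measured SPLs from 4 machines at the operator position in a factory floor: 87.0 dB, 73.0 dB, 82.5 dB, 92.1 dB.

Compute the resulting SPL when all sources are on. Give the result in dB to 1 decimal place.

Converting to relative power and adding: 10^(87.0/10) + 10^(73.0/10) + 10^(82.5/10) + 10^(92.1/10) = 2.321e+09.
Combined level = 10 log₁₀(2.321e+09) = 93.7 dB.

93.7 dB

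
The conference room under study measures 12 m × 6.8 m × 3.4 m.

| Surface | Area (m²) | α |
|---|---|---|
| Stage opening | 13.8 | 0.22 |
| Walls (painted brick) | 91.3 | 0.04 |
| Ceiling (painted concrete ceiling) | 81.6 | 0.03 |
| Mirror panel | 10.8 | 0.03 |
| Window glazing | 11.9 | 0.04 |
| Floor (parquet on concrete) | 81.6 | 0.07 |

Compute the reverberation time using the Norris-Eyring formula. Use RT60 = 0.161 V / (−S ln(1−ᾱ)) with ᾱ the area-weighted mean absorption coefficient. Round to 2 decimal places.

Total surface area S = 13.8 + 91.3 + 81.6 + 10.8 + 11.9 + 81.6 = 291.0 m².
Σ(Sᵢαᵢ) = 13.8×0.22 + 91.3×0.04 + 81.6×0.03 + 10.8×0.03 + 11.9×0.04 + 81.6×0.07 = 15.648.
Mean coefficient ᾱ = A/S = 0.0538.
Eyring denominator: −S ln(1−ᾱ) = 16.093.
V = 12 × 6.8 × 3.4 = 277.44 m³.
T = 0.161·V/[−S·ln(1−ᾱ)] = 0.161·277.44/16.093 = 2.78 s.

2.78 sec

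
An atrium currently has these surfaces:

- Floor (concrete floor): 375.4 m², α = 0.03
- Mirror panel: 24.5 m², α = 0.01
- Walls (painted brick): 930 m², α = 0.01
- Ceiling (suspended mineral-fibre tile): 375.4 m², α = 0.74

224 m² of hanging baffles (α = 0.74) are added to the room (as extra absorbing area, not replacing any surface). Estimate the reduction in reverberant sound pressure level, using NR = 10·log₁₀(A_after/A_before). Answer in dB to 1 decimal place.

1.9 dB

A_before = Σ Sᵢαᵢ = 375.4*0.03 + 24.5*0.01 + 930*0.01 + 375.4*0.74 = 298.603 sabins.
Treatment contributes 224·0.74 = 165.760 sabins.
A_after = 298.603 + 165.760 = 464.363 sabins.
Reduction = 10 log₁₀(A_after/A_before) = 10 log₁₀(1.5551) = 1.9 dB.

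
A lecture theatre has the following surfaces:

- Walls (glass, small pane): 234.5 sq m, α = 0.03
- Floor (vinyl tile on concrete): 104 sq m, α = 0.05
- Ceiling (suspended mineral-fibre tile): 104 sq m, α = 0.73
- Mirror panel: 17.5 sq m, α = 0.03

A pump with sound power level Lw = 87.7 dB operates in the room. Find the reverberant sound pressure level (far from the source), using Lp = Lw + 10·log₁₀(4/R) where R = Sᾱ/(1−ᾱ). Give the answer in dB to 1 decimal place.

Σ(Sᵢαᵢ) = 234.5×0.03 + 104×0.05 + 104×0.73 + 17.5×0.03 = 88.680; total area S = 460.0 sq m.
ᾱ = 0.1928, so room constant R = A/(1−ᾱ) = 109.861 sq m.
Lp = 87.7 + 10·log₁₀(4/109.861) = 87.7 + (-14.39) = 73.3 dB.

73.3 dB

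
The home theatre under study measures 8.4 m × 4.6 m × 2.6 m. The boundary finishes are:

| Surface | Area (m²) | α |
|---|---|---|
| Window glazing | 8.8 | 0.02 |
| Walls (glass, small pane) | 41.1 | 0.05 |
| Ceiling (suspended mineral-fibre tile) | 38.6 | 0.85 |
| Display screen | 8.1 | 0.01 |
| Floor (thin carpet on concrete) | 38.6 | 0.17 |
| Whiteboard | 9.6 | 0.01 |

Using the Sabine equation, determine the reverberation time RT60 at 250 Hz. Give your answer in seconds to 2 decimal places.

0.39 s

A = Σ Sᵢαᵢ = 8.8*0.02 + 41.1*0.05 + 38.6*0.85 + 8.1*0.01 + 38.6*0.17 + 9.6*0.01 = 41.780 sabins.
V = 8.4·4.6·2.6 = 100.464 m³.
T = 0.161 V/A = 0.161·100.464/41.780 = 0.39 s.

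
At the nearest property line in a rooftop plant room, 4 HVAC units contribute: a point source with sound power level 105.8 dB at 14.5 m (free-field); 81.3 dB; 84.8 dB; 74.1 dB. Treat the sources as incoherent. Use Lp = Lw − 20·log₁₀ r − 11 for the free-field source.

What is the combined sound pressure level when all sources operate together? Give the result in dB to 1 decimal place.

86.8 dB

Source at 14.5 m: Lp = 105.8 − 20·log₁₀(14.5) − 11 = 71.6 dB.
Σ 10^(Lᵢ/10) = 4.77e+08.
Back to dB: 10·log₁₀ Σ = 86.8 dB.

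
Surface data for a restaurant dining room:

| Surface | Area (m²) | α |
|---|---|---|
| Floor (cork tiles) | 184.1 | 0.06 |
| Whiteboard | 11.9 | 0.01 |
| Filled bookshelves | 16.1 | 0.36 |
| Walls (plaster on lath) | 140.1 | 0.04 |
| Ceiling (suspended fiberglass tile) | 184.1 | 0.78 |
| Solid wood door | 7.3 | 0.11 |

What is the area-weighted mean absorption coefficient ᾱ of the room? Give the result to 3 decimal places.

S = Σ Sᵢ = 184.1 + 11.9 + 16.1 + 140.1 + 184.1 + 7.3 = 543.6 m².
A = 184.1·0.06 + 11.9·0.01 + 16.1·0.36 + 140.1·0.04 + 184.1·0.78 + 7.3·0.11 = 166.966 sabins.
ᾱ = A/S = 0.307.

0.307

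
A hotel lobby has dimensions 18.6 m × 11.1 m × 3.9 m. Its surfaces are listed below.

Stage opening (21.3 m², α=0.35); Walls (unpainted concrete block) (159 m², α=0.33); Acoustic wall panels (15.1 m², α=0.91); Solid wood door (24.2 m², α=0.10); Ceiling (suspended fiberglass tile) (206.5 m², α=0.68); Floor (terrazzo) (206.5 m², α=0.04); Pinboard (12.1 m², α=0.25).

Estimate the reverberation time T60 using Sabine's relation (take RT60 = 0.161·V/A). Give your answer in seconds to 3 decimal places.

A = Σ Sᵢαᵢ = 21.3*0.35 + 159*0.33 + 15.1*0.91 + 24.2*0.10 + 206.5*0.68 + 206.5*0.04 + 12.1*0.25 = 227.791 sabins.
V = 18.6·11.1·3.9 = 805.194 m³.
T = 0.161 V/A = 0.161·805.194/227.791 = 0.569 s.

0.569 sec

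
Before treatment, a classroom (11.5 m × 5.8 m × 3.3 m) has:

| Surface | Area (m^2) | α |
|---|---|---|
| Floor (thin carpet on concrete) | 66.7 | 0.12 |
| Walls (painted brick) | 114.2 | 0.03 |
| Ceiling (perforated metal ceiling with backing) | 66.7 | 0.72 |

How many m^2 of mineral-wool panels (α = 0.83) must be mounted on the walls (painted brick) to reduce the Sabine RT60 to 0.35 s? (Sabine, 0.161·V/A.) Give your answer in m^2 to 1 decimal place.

Total absorption A₁ = 66.7×0.12 + 114.2×0.03 + 66.7×0.72
  = 8.004 + 3.426 + 48.024 = 59.454 m^2 sabins.
V = 220.11 m³. Target absorption A₂ = 0.161 × 220.11 / 0.35 = 101.251 sabins.
ΔA needed = 101.251 − 59.454 = 41.797 sabins.
Net gain per m^2: Δα = 0.83 − 0.03 = 0.80.
Area = ΔA/Δα = 41.797/0.80 = 52.2 m^2.

52.2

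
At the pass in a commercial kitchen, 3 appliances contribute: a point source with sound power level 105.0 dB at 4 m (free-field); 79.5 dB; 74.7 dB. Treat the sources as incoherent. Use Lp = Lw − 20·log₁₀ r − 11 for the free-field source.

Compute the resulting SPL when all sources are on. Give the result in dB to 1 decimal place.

Source at 4 m: Lp = 105.0 − 20·log₁₀(4) − 11 = 82.0 dB.
Converting to relative power and adding: 10^(82.0/10) + 10^(79.5/10) + 10^(74.7/10) = 2.771e+08.
Back to dB: 10·log₁₀ Σ = 84.4 dB.

84.4 dB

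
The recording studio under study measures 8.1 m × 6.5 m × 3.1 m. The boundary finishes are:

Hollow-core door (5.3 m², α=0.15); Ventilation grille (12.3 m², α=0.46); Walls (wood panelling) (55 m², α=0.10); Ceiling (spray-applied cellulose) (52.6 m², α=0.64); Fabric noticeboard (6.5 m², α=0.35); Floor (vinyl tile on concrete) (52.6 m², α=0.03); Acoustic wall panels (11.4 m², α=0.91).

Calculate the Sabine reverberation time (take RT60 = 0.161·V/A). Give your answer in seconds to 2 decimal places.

Equivalent absorption area: A = 5.3·0.15 + 12.3·0.46 + 55·0.10 + 52.6·0.64 + 6.5·0.35 + 52.6·0.03 + 11.4·0.91 = 59.844 m².
Room volume: 163.215 m³.
RT60 = 0.161 · V / A = 0.161 × 163.215 / 59.844 = 0.44 s.

0.44 s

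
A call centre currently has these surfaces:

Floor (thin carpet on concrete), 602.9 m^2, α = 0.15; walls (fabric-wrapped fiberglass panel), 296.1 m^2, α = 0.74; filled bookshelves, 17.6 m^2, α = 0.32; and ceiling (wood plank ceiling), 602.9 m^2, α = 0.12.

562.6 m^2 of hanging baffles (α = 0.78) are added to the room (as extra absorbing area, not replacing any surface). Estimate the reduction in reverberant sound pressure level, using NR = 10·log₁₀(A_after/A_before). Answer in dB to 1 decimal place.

3.3 dB

Summing Sᵢαᵢ: 90.435 + 219.114 + 5.632 + 72.348 → A_before = 387.529 sabins.
Added absorption = 562.6 × 0.78 = 438.828 sabins.
New total A_after = 826.357 sabins.
NR = 10·log₁₀(826.357/387.529) = 3.3 dB.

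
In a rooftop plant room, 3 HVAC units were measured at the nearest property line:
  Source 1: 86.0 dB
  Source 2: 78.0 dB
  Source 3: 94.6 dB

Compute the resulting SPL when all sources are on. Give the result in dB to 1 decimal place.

95.2 dB

Σ 10^(Lᵢ/10) = 3.345e+09.
L_total = 10·log₁₀(3.345e+09) = 95.2 dB.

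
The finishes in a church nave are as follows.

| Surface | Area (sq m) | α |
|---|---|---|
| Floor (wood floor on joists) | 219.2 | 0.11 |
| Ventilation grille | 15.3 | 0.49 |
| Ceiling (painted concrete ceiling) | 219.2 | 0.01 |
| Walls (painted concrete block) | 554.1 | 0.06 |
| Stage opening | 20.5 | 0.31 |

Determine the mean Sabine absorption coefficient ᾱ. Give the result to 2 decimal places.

0.07

Total surface area S = 1028.3 sq m.
A = 219.2*0.11 + 15.3*0.49 + 219.2*0.01 + 554.1*0.06 + 20.5*0.31 = 73.402 sabins.
ᾱ = A/S = 0.07.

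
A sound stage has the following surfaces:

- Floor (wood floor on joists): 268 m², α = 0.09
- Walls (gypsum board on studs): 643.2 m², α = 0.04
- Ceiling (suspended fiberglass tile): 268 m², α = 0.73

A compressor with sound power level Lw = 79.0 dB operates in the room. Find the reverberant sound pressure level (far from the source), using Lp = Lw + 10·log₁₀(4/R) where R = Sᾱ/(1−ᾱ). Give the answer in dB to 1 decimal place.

Σ(Sᵢαᵢ) = 268·0.09 + 643.2·0.04 + 268·0.73 = 245.488; total area S = 1179.2 m².
ᾱ = 245.488/1179.2 = 0.2082; R = Sᾱ/(1−ᾱ) = 245.488/(1−0.2082) = 310.038 m².
Lp = Lw + 10 log₁₀(4/R) = 79.0 -18.89 = 60.1 dB.

60.1 dB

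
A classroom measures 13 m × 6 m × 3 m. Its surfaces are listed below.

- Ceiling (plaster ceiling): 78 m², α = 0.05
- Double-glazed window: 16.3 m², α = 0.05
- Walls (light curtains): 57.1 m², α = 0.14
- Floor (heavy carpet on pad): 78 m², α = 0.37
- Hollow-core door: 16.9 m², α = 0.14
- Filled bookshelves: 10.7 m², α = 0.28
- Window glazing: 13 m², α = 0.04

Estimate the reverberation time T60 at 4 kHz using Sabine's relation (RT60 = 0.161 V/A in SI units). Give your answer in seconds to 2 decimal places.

Equivalent absorption area: A = 78*0.05 + 16.3*0.05 + 57.1*0.14 + 78*0.37 + 16.9*0.14 + 10.7*0.28 + 13*0.04 = 47.451 m².
V = 13·6·3 = 234 m³.
RT60 = 0.161 · V / A = 0.161 × 234 / 47.451 = 0.79 s.

0.79 sec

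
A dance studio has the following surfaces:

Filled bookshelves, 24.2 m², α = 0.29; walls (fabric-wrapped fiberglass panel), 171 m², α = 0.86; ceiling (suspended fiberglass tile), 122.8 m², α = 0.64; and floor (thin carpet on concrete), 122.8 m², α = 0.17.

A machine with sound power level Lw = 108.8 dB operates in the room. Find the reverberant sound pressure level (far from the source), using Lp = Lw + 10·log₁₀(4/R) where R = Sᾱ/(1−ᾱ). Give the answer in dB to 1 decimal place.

Σ(Sᵢαᵢ) = 24.2·0.29 + 171·0.86 + 122.8·0.64 + 122.8·0.17 = 253.546; total area S = 440.8 m².
ᾱ = 0.5752, so room constant R = A/(1−ᾱ) = 596.860 m².
Lp = 108.8 + 10·log₁₀(4/596.860) = 108.8 + (-21.74) = 87.1 dB.

87.1 dB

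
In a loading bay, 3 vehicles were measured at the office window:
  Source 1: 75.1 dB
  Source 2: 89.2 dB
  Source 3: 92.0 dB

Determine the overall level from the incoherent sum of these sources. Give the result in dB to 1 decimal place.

Converting to relative power and adding: 10^(75.1/10) + 10^(89.2/10) + 10^(92.0/10) = 2.449e+09.
Combined level = 10 log₁₀(2.449e+09) = 93.9 dB.

93.9 dB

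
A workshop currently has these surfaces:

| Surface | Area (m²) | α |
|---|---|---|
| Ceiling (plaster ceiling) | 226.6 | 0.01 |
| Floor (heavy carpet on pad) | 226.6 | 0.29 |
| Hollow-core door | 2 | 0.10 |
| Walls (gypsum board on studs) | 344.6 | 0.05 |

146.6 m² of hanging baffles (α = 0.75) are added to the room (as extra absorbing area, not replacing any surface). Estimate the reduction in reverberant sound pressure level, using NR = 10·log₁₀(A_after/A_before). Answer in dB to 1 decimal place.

Equivalent absorption area: A_before = 226.6×0.01 + 226.6×0.29 + 2×0.10 + 344.6×0.05 = 85.410 m².
Added absorption = 146.6 × 0.75 = 109.950 sabins.
A_after = 85.410 + 109.950 = 195.360 sabins.
NR = 10·log₁₀(195.360/85.410) = 3.6 dB.

3.6 dB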